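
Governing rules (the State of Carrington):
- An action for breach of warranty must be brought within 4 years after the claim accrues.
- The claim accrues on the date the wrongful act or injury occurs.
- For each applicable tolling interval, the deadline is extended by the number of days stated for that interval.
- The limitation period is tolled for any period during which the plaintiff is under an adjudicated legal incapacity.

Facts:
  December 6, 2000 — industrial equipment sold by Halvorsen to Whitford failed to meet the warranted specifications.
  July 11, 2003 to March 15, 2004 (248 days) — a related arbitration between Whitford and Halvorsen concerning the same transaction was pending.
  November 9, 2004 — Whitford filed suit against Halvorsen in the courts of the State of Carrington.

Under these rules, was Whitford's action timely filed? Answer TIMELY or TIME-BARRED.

TIMELY

The claim accrued on December 6, 2000, when the wrongful act occurred.
Adding the 4 years base period to December 6, 2000 gives a deadline of December 6, 2004, before any tolling.
Although a pending arbitration ran from July 11, 2003 to March 15, 2004, the stated rules do not make that a tolling event, so it is disregarded.
Filing on November 9, 2004 beat the December 6, 2004 deadline — the action is timely.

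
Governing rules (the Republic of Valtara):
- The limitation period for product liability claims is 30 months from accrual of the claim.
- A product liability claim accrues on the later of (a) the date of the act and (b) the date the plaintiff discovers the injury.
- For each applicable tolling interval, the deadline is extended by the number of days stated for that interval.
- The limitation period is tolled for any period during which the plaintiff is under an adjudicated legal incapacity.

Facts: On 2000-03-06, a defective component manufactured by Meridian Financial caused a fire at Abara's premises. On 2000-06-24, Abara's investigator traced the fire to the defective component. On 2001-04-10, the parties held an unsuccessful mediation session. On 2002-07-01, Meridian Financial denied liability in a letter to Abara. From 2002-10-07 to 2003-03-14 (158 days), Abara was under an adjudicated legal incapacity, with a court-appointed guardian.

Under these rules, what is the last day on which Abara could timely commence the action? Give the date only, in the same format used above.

2003-05-31

Because discovery on 2000-06-24 post-dates the 2000-03-06 act, accrual under the later-of rule falls on 2000-06-24.
Adding the 30 months base period to 2000-06-24 gives a deadline of 2002-12-24, before any tolling.
Because the plaintiff's legal incapacity ran from 2002-10-07 to 2003-03-14, the deadline is extended by 158 days to 2003-05-31.
Nothing else in the chronology tolls or restarts the period.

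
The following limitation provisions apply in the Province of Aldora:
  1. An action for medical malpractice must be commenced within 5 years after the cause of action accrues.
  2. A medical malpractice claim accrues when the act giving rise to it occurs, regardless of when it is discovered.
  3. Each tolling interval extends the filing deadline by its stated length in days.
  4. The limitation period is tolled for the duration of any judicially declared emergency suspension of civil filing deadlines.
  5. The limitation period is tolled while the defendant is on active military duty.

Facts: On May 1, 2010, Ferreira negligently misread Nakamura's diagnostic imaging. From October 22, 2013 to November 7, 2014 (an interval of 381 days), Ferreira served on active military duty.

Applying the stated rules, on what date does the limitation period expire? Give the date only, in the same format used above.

The cause of action accrued on May 1, 2010, the date of the act.
The untolled deadline — 5 years after May 1, 2010 — is May 1, 2015.
Because the defendant's active military service ran from October 22, 2013 to November 7, 2014, the deadline is extended by 381 days to May 16, 2016.

May 16, 2016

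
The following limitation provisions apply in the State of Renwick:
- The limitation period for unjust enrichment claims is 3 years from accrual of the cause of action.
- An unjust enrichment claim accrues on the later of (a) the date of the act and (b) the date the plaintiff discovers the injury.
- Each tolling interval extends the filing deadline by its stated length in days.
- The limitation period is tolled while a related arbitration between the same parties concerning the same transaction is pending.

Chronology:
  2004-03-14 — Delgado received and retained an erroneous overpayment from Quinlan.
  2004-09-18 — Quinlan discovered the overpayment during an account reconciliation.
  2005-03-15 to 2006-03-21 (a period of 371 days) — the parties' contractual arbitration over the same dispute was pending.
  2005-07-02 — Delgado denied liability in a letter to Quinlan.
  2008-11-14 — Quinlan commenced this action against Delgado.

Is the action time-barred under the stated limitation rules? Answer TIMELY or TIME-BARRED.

Taking the later of the act (2004-03-14) and discovery (2004-09-18), the claim accrued on 2004-09-18.
The untolled deadline — 3 years after 2004-09-18 — is 2007-09-18.
The period was tolled for 371 days by the pending related arbitration (2005-03-15 to 2006-03-21), pushing the deadline to 2008-09-23.
The other events in the timeline have no effect on the limitation period under the stated rules.
Quinlan filed on 2008-11-14, after the 2008-09-23 deadline, so the action is time-barred.

TIME-BARRED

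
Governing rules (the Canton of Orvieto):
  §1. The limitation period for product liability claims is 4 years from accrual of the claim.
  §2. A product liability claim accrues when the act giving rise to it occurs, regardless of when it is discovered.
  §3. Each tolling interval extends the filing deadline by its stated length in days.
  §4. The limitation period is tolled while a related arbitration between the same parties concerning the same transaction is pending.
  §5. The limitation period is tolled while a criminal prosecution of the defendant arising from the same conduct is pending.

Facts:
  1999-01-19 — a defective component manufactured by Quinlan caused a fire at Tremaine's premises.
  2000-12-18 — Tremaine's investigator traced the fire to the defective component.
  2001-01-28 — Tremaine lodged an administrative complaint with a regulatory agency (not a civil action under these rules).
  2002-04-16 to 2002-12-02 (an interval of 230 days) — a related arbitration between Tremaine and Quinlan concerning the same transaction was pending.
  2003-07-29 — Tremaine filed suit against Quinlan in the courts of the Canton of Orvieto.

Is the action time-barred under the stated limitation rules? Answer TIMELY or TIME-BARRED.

TIMELY

The claim accrued on 1999-01-19, when the wrongful act occurred; under the stated occurrence rule the 2000-12-18 discovery does not delay accrual.
4 years from 1999-01-19 is 2003-01-19.
The pending related arbitration from 2002-04-16 to 2002-12-02 tolled the period for 230 days, extending the deadline to 2003-09-06.
None of the other events listed affects the running of the period under the stated rules.
Filing on 2003-07-29 beat the 2003-09-06 deadline — the action is timely.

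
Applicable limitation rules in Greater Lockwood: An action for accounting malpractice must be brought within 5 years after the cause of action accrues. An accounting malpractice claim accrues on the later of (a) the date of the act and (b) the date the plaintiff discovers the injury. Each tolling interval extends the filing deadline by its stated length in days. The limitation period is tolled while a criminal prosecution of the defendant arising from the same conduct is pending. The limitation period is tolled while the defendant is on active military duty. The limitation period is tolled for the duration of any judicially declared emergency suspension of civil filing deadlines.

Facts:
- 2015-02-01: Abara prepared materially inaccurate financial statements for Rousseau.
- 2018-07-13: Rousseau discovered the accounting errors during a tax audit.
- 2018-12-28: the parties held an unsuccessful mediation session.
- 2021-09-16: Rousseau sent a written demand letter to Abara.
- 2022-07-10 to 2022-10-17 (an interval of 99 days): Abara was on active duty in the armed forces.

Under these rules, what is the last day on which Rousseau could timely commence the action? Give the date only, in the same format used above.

Because discovery on 2018-07-13 post-dates the 2015-02-01 act, accrual under the later-of rule falls on 2018-07-13.
5 years from 2018-07-13 is 2023-07-13.
Because the defendant's active military service ran from 2022-07-10 to 2022-10-17, the deadline is extended by 99 days to 2023-10-20.
The other events in the timeline have no effect on the limitation period under the stated rules.

2023-10-20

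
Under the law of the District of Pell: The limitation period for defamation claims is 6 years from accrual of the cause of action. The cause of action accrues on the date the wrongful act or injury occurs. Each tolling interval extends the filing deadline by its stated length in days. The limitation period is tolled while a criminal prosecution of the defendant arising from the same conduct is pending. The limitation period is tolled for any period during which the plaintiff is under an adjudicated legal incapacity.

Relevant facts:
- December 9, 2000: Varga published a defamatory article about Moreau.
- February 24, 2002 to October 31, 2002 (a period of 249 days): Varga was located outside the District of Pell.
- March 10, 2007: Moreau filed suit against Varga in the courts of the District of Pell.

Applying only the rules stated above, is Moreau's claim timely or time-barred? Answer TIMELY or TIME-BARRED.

The claim accrued on December 9, 2000, when the wrongful act occurred.
6 years from December 9, 2000 is December 9, 2006.
Although the defendant's absence ran from February 24, 2002 to October 31, 2002, the stated rules do not make that a tolling event, so it is disregarded.
The March 10, 2007 filing falls after the December 9, 2006 deadline; the claim is time-barred.

TIME-BARRED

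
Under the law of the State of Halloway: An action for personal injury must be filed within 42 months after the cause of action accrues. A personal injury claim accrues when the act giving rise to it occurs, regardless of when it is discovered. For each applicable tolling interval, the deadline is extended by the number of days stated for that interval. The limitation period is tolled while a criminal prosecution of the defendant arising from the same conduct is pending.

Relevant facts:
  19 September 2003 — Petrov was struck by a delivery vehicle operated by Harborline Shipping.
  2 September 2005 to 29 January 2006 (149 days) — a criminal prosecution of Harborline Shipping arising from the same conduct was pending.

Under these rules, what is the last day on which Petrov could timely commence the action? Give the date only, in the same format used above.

The cause of action accrued on 19 September 2003, the date of the act.
42 months from 19 September 2003 is 19 March 2007.
The period was tolled for 149 days by the pending criminal prosecution (2 September 2005 to 29 January 2006), pushing the deadline to 15 August 2007.

15 August 2007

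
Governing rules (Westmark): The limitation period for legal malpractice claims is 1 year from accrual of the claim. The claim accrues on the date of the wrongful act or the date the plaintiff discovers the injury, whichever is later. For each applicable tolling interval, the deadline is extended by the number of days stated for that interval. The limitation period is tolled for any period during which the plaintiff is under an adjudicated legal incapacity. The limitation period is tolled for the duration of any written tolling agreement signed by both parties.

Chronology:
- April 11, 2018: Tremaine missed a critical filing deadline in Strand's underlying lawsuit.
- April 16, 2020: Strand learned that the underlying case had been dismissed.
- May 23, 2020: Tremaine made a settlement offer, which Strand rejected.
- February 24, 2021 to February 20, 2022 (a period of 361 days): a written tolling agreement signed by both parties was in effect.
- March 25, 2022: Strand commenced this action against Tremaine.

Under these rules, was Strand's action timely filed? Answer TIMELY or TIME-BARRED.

TIMELY

Because discovery on April 16, 2020 post-dates the April 11, 2018 act, accrual under the later-of rule falls on April 16, 2020.
The untolled deadline — 1 year after April 16, 2020 — is April 16, 2021.
The written tolling agreement from February 24, 2021 to February 20, 2022 tolled the period for 361 days, extending the deadline to April 12, 2022.
Nothing else in the chronology tolls or restarts the period.
The March 25, 2022 filing precedes the April 12, 2022 deadline; the claim is timely.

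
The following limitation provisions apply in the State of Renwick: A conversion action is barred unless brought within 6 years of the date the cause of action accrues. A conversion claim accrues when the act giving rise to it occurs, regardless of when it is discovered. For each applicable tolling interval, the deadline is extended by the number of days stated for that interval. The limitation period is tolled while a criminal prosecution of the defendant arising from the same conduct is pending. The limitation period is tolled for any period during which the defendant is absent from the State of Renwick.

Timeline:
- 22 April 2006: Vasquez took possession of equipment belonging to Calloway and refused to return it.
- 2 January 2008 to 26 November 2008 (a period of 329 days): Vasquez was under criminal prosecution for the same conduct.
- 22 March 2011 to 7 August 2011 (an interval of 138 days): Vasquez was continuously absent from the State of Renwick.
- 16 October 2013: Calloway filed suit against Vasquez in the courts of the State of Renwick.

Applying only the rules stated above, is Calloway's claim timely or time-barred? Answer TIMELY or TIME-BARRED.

The claim accrued on 22 April 2006, when the wrongful act occurred.
Adding the 6 years base period to 22 April 2006 gives a deadline of 22 April 2012, before any tolling.
The period was tolled for 329 days by the pending criminal prosecution (2 January 2008 to 26 November 2008), pushing the deadline to 17 March 2013.
The period was tolled for 138 days by the defendant's absence from the jurisdiction (22 March 2011 to 7 August 2011), pushing the deadline to 2 August 2013.
Filing on 16 October 2013 missed the 2 August 2013 deadline — the action is time-barred.

TIME-BARRED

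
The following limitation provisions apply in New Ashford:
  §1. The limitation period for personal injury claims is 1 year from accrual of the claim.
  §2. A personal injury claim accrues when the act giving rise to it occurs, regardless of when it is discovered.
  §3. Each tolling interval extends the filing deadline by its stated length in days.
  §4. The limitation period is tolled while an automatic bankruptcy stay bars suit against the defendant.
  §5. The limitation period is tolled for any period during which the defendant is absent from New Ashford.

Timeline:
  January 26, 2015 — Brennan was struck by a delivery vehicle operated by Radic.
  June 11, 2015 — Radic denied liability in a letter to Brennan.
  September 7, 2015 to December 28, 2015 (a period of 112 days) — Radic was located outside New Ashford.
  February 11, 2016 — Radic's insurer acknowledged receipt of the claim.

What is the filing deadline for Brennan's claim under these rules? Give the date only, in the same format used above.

The limitation period began to run on January 26, 2015.
The untolled deadline — 1 year after January 26, 2015 — is January 26, 2016.
Because the defendant's absence from the jurisdiction ran from September 7, 2015 to December 28, 2015, the deadline is extended by 112 days to May 17, 2016.
Nothing else in the chronology tolls or restarts the period.

May 17, 2016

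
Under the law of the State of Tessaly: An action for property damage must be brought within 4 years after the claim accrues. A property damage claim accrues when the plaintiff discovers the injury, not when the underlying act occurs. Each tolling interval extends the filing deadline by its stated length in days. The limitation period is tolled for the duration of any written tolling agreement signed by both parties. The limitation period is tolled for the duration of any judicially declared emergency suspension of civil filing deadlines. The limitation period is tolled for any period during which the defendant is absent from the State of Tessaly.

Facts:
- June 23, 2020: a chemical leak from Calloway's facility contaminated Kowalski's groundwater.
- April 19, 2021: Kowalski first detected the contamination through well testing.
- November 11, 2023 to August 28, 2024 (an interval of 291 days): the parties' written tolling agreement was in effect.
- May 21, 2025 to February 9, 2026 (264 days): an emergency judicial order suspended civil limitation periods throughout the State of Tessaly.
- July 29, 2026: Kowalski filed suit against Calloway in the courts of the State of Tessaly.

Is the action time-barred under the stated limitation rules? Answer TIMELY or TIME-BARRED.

The claim did not accrue until Kowalski discovered the injury on April 19, 2021; the June 23, 2020 act date does not start the clock under the stated rule.
4 years from April 19, 2021 is April 19, 2025.
The written tolling agreement from November 11, 2023 to August 28, 2024 tolled the period for 291 days, extending the deadline to February 4, 2026.
Because the emergency suspension of filing deadlines ran from May 21, 2025 to February 9, 2026, the deadline is extended by 264 days to October 26, 2026.
Kowalski filed on July 29, 2026, before the October 26, 2026 deadline, so the action is timely.

TIMELY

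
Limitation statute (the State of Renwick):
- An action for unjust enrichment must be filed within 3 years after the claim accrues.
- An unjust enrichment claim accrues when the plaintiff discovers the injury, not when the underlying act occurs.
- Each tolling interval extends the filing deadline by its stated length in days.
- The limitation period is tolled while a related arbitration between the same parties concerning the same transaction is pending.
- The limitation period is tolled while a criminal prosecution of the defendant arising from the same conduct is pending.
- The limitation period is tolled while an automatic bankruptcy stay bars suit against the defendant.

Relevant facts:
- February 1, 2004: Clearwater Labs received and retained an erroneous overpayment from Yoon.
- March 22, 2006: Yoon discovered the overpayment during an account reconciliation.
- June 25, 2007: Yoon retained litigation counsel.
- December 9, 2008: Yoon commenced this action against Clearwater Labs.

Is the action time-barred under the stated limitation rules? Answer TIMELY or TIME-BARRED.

TIMELY

Under the discovery rule, the claim accrued on March 22, 2006, when Yoon discovered the injury — not on the February 1, 2004 date of the underlying act.
3 years from March 22, 2006 is March 22, 2009.
None of the other events listed affects the running of the period under the stated rules.
Filing on December 9, 2008 beat the March 22, 2009 deadline — the action is timely.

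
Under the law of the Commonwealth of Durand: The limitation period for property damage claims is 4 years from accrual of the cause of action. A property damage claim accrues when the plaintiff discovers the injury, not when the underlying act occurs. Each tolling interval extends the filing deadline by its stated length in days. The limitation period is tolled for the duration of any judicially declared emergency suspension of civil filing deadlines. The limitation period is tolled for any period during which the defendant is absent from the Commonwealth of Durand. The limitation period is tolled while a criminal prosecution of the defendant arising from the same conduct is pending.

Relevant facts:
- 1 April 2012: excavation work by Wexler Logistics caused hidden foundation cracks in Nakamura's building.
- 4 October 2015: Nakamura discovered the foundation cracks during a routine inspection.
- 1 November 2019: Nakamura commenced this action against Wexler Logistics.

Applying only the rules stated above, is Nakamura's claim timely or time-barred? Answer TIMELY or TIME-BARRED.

TIME-BARRED

The claim did not accrue until Nakamura discovered the injury on 4 October 2015; the 1 April 2012 act date does not start the clock under the stated rule.
4 years from 4 October 2015 is 4 October 2019.
Filing on 1 November 2019 missed the 4 October 2019 deadline — the action is time-barred.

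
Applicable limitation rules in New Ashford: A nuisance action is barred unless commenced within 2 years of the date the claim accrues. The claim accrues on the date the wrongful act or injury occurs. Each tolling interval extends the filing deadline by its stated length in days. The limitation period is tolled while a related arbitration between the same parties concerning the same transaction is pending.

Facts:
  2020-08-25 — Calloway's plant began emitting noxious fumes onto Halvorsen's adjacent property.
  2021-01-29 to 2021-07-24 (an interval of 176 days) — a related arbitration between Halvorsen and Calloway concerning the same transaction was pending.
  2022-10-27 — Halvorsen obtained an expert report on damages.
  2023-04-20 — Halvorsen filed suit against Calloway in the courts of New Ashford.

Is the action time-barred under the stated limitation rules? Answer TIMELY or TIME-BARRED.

TIME-BARRED

The claim accrued on 2020-08-25, the date of the act.
Adding the 2 years base period to 2020-08-25 gives a deadline of 2022-08-25, before any tolling.
The period was tolled for 176 days by the pending related arbitration (2021-01-29 to 2021-07-24), pushing the deadline to 2023-02-17.
None of the other events listed affects the running of the period under the stated rules.
Halvorsen filed on 2023-04-20, after the 2023-02-17 deadline, so the action is time-barred.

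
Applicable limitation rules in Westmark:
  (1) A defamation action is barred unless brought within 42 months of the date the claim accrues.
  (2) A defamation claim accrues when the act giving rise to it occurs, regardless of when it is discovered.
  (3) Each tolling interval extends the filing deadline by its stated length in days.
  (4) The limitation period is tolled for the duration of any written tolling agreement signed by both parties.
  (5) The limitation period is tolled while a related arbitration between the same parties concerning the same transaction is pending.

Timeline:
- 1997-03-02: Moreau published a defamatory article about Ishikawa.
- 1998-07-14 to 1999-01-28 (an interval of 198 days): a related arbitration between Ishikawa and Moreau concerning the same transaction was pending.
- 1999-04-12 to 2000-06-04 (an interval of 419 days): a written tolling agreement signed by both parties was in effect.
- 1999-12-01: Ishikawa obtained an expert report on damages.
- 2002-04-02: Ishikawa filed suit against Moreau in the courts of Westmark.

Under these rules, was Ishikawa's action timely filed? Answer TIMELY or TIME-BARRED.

TIMELY

The claim accrued on 1997-03-02, when the wrongful act occurred.
The untolled deadline — 42 months after 1997-03-02 — is 2000-09-02.
Because the pending related arbitration ran from 1998-07-14 to 1999-01-28, the deadline is extended by 198 days to 2001-03-19.
The written tolling agreement from 1999-04-12 to 2000-06-04 tolled the period for 419 days, extending the deadline to 2002-05-12.
None of the other events listed affects the running of the period under the stated rules.
Ishikawa filed on 2002-04-02, before the 2002-05-12 deadline, so the action is timely.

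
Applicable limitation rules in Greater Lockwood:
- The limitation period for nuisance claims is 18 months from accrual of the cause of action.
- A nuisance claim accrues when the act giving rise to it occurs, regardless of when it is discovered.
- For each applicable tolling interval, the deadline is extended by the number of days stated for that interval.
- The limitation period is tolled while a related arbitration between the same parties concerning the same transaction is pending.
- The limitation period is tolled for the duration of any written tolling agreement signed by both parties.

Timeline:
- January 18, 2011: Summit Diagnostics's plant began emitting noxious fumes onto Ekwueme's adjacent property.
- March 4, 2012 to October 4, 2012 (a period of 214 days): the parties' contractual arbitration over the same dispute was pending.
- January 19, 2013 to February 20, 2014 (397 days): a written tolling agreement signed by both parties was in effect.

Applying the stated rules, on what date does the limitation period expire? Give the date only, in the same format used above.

March 21, 2014

The cause of action accrued on January 18, 2011, the date of the act.
18 months from January 18, 2011 is July 18, 2012.
Because the pending related arbitration ran from March 4, 2012 to October 4, 2012, the deadline is extended by 214 days to February 17, 2013.
Because the written tolling agreement ran from January 19, 2013 to February 20, 2014, the deadline is extended by 397 days to March 21, 2014.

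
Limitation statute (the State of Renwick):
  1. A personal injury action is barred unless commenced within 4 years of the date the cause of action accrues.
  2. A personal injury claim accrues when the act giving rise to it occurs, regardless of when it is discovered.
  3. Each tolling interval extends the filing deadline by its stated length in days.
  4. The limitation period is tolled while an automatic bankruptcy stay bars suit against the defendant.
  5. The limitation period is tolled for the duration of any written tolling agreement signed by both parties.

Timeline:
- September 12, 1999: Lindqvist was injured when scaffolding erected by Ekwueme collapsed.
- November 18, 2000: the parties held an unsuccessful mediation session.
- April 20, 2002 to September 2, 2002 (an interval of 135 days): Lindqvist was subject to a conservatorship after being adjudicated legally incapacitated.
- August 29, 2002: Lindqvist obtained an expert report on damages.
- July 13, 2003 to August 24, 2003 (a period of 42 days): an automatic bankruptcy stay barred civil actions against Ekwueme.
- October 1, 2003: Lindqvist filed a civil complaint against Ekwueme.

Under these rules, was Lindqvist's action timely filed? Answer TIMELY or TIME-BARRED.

TIMELY

The cause of action accrued on September 12, 1999, the date of the act.
The untolled deadline — 4 years after September 12, 1999 — is September 12, 2003.
Because the automatic bankruptcy stay ran from July 13, 2003 to August 24, 2003, the deadline is extended by 42 days to October 24, 2003.
Although the plaintiff's incapacity ran from April 20, 2002 to September 2, 2002, the stated rules do not make that a tolling event, so it is disregarded.
The other events in the timeline have no effect on the limitation period under the stated rules.
The October 1, 2003 filing precedes the October 24, 2003 deadline; the claim is timely.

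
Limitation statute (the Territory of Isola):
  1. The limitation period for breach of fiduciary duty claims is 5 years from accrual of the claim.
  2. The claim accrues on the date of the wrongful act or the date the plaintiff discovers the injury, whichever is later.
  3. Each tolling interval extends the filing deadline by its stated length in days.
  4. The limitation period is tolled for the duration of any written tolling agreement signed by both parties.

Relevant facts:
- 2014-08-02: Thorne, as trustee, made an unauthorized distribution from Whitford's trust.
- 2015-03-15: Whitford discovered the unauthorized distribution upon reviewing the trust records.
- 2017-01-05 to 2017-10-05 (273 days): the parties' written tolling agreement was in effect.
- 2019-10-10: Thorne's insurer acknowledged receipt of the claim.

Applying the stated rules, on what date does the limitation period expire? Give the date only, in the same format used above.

Because discovery on 2015-03-15 post-dates the 2014-08-02 act, accrual under the later-of rule falls on 2015-03-15.
Adding the 5 years base period to 2015-03-15 gives a deadline of 2020-03-15, before any tolling.
The written tolling agreement from 2017-01-05 to 2017-10-05 tolled the period for 273 days, extending the deadline to 2020-12-13.
The other events in the timeline have no effect on the limitation period under the stated rules.

2020-12-13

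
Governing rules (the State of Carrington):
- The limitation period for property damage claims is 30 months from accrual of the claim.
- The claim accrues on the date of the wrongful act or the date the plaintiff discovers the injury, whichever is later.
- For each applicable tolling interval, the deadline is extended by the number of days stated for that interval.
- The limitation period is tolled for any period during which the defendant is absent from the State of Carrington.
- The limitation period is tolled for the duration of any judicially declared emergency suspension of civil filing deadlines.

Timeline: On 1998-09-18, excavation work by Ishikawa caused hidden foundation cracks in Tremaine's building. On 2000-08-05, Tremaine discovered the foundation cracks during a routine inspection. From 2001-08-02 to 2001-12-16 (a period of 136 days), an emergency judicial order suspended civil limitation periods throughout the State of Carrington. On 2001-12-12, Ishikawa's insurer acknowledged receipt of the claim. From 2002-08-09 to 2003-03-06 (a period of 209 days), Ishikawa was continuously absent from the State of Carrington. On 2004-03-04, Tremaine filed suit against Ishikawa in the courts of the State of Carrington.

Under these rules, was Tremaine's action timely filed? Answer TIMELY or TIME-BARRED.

Because discovery on 2000-08-05 post-dates the 1998-09-18 act, accrual under the later-of rule falls on 2000-08-05.
30 months from 2000-08-05 is 2003-02-05.
Because the emergency suspension of filing deadlines ran from 2001-08-02 to 2001-12-16, the deadline is extended by 136 days to 2003-06-21.
The defendant's absence from the jurisdiction from 2002-08-09 to 2003-03-06 tolled the period for 209 days, extending the deadline to 2004-01-16.
The other events in the timeline have no effect on the limitation period under the stated rules.
Tremaine filed on 2004-03-04, after the 2004-01-16 deadline, so the action is time-barred.

TIME-BARRED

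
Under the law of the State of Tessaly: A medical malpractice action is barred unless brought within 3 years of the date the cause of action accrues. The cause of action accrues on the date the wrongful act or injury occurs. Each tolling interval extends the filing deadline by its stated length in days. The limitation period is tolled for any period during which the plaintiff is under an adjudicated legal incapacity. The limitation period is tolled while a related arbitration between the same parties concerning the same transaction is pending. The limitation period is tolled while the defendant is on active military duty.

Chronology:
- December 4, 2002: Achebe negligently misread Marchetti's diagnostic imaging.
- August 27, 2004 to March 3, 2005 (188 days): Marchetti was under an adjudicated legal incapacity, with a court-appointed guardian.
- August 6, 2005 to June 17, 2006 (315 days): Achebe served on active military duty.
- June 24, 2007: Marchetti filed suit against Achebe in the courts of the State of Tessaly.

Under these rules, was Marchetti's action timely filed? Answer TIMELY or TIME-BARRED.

TIME-BARRED

The cause of action accrued on December 4, 2002, the date of the act.
The untolled deadline — 3 years after December 4, 2002 — is December 4, 2005.
Because the plaintiff's legal incapacity ran from August 27, 2004 to March 3, 2005, the deadline is extended by 188 days to June 10, 2006.
The period was tolled for 315 days by the defendant's active military service (August 6, 2005 to June 17, 2006), pushing the deadline to April 21, 2007.
Marchetti filed on June 24, 2007, after the April 21, 2007 deadline, so the action is time-barred.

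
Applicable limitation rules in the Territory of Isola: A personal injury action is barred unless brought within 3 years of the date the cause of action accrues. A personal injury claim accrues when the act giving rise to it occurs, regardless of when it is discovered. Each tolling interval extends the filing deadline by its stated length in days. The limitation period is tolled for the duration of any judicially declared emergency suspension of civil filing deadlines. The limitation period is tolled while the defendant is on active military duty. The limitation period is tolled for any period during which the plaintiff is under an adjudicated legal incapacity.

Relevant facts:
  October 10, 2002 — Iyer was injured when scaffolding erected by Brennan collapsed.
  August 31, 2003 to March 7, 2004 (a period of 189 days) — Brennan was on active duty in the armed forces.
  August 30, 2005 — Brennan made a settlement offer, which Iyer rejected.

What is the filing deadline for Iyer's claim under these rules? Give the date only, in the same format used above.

The claim accrued on October 10, 2002, when the wrongful act occurred.
3 years from October 10, 2002 is October 10, 2005.
The defendant's active military service from August 31, 2003 to March 7, 2004 tolled the period for 189 days, extending the deadline to April 17, 2006.
None of the other events listed affects the running of the period under the stated rules.

April 17, 2006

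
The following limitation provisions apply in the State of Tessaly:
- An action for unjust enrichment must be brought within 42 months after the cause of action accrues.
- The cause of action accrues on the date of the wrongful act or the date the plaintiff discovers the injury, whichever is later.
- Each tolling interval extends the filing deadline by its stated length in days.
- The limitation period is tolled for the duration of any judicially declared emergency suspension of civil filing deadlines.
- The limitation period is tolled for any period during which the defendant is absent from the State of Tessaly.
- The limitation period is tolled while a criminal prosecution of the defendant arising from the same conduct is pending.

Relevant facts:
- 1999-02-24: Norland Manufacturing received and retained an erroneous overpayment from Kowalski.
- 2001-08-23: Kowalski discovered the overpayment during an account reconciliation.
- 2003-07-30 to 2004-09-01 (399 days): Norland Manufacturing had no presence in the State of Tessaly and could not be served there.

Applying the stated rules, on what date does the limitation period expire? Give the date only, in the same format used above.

Because discovery on 2001-08-23 post-dates the 1999-02-24 act, accrual under the later-of rule falls on 2001-08-23.
Adding the 42 months base period to 2001-08-23 gives a deadline of 2005-02-23, before any tolling.
The period was tolled for 399 days by the defendant's absence from the jurisdiction (2003-07-30 to 2004-09-01), pushing the deadline to 2006-03-29.

2006-03-29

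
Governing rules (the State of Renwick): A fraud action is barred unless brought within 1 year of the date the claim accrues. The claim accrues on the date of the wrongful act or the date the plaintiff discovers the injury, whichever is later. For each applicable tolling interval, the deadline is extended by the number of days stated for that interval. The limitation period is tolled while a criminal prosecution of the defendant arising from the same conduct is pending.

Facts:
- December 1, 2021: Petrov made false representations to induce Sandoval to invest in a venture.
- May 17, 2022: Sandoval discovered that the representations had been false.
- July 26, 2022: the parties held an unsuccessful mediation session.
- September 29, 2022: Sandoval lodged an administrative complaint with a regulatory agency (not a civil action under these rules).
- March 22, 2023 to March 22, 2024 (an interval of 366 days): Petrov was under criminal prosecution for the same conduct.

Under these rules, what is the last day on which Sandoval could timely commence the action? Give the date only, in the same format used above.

May 17, 2024

Because discovery on May 17, 2022 post-dates the December 1, 2021 act, accrual under the later-of rule falls on May 17, 2022.
Adding the 1 year base period to May 17, 2022 gives a deadline of May 17, 2023, before any tolling.
The pending criminal prosecution from March 22, 2023 to March 22, 2024 tolled the period for 366 days, extending the deadline to May 17, 2024.
The other events in the timeline have no effect on the limitation period under the stated rules.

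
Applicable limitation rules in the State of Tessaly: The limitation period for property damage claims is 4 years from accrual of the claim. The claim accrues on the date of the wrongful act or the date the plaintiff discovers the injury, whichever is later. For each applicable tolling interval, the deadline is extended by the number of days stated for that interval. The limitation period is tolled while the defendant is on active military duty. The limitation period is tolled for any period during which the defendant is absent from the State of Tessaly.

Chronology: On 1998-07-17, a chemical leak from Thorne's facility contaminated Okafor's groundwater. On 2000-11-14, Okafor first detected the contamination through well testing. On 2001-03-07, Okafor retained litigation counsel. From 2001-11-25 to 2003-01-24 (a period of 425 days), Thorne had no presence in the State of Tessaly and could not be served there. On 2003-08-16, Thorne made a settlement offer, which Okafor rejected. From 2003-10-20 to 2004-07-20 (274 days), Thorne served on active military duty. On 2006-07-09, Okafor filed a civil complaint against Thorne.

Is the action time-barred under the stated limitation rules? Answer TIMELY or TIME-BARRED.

TIMELY

Taking the later of the act (1998-07-17) and discovery (2000-11-14), the claim accrued on 2000-11-14.
Adding the 4 years base period to 2000-11-14 gives a deadline of 2004-11-14, before any tolling.
Because the defendant's absence from the jurisdiction ran from 2001-11-25 to 2003-01-24, the deadline is extended by 425 days to 2006-01-13.
The defendant's active military service from 2003-10-20 to 2004-07-20 tolled the period for 274 days, extending the deadline to 2006-10-14.
None of the other events listed affects the running of the period under the stated rules.
The 2006-07-09 filing precedes the 2006-10-14 deadline; the claim is timely.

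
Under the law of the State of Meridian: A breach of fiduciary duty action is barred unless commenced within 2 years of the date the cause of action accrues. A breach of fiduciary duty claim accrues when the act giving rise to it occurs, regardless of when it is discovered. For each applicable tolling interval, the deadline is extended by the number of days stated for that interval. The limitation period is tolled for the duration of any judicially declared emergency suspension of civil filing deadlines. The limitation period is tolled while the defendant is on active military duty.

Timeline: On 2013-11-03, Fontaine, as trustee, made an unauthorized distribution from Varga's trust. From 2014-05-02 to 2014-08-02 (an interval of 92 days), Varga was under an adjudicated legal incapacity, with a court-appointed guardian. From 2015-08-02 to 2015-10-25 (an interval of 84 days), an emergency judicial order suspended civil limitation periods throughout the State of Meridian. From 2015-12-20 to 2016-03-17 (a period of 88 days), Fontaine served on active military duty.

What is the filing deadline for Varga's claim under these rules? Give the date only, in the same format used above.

The cause of action accrued on 2013-11-03, the date of the act.
2 years from 2013-11-03 is 2015-11-03.
Because the emergency suspension of filing deadlines ran from 2015-08-02 to 2015-10-25, the deadline is extended by 84 days to 2016-01-26.
The defendant's active military service from 2015-12-20 to 2016-03-17 tolled the period for 88 days, extending the deadline to 2016-04-23.
The plaintiff's legal incapacity from 2014-05-02 to 2014-08-02 does not toll the period, because no stated rule makes the plaintiff's incapacity a tolling event.

2016-04-23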